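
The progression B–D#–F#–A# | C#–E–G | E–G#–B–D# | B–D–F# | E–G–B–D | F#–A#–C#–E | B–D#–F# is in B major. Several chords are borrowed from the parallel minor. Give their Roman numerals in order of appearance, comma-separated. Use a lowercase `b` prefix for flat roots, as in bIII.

In B major the diatonic chords are B, C#m, D#m, E, F#, G#m, A#dim. B–D#–F#–A# = Bmaj7, E–G#–B–D# = Emaj7, F#–A#–C#–E = F#7 and B–D#–F# = B all belong to that set. C#–E–G doesn't fit — on degree 2 B major would have C#m (ii). C#dim is the degree-2 chord of B minor, so it is the borrowed ii°. B–D–F# doesn't fit — on degree 1 B major would have B (I). Bm is the degree-1 chord of B minor, so it is the borrowed i. But E–G–B–D is foreign: the diatonic IV on degree 4 is E, whereas Em7 comes from B minor. It is labeled iv7.

ii°, i, iv7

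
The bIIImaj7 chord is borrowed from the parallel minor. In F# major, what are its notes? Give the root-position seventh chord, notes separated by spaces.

A C# E G#

bIIImaj7 is built on the lowered scale degree 3. In F# major degree 3 is A#; lowered it becomes A. In F# minor the chord on A is A–C#–E–G#.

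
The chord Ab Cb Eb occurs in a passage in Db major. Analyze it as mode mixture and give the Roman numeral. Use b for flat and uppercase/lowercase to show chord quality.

The root Ab is the diatonic 5th degree of Db major; the borrowing shows in the chord quality. Ab–Cb–Eb is a minor chord — the form found in Db minor, not the diatonic V (Ab). Borrowed into Db major it is written v.

v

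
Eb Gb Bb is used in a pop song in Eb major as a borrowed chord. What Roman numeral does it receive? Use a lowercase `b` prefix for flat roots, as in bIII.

i

Eb is scale degree 1 in Eb major. Eb–Gb–Bb is a minor chord — the form found in Eb minor, not the diatonic I (Eb). Borrowed into Eb major it is written i.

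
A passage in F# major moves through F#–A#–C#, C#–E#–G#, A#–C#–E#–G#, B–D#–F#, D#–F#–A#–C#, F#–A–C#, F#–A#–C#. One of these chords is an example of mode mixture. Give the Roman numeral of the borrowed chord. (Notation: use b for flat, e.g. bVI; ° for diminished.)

The diatonic triads in F# major are F#, G#m, A#m, B, C#, D#m, E#dim. Of the given chords, F#–A#–C# = F#, C#–E#–G# = C#, A#–C#–E#–G# = A#m7, B–D#–F# = B and D#–F#–A#–C# = D#m7 are diatonic. F#–A–C# is not: scale degree 1 in F# major carries F# (I). In F# minor the chord on that degree is F#m, so here it functions as i, borrowed from the parallel minor.

i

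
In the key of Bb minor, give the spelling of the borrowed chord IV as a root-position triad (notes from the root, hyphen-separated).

Eb-G-Bb

The root, Eb, is scale degree 4 — the same note in Bb minor and Bb major; only the chord quality changes. In Bb major the chord on Eb is Eb–G–Bb.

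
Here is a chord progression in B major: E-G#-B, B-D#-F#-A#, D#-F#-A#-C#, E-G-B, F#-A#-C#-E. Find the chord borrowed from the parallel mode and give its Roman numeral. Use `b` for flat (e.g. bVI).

iv

The diatonic triads in B major are B, C#m, D#m, E, F#, G#m, A#dim. E–G#–B = E, B–D#–F#–A# = Bmaj7, D#–F#–A#–C# = D#m7 and F#–A#–C#–E = F#7 all belong to that set. But E–G–B is foreign: the diatonic IV on degree 4 is E, whereas Em comes from B minor. It is labeled iv.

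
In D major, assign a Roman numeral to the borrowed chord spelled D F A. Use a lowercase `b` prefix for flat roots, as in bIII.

i

D is scale degree 1 in D major. D–F–A is a minor chord — the form found in D minor, not the diatonic I (D). Borrowed into D major it is written i.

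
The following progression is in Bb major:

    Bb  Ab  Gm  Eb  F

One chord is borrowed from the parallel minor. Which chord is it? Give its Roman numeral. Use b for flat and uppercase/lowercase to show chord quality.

The diatonic triads in Bb major are Bb, Cm, Dm, Eb, F, Gm, Adim. Bb, Gm, Eb and F all belong to that set. But Ab (Ab–C–Eb) is foreign: the diatonic vii° on degree 7 is Adim, whereas Ab comes from Bb minor. It is labeled bVII.

bVII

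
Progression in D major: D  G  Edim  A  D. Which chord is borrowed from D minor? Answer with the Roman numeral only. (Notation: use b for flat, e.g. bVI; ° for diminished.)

ii°

In D major the diatonic chords are D, Em, F#m, G, A, Bm, C#dim. Of the given chords, D, G and A are diatonic. Edim (E–G–Bb) is not: scale degree 2 in D major carries Em (ii). In D minor the chord on that degree is Edim, so here it functions as ii°, borrowed from the parallel minor.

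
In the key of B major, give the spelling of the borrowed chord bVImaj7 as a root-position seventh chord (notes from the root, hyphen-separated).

Scale degree 6 in B major is G#. bVImaj7 uses the lowered form, G, taken from B minor. In B minor the chord on G is G–B–D–F#.

G-B-D-F#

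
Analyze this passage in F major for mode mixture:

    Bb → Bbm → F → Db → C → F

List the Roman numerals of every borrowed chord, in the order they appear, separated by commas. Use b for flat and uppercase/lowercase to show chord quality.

iv, bVI

In F major the diatonic chords are F, Gm, Am, Bb, C, Dm, Edim. Bb, F and C all belong to that set. Bbm (Bb–Db–F) is not: scale degree 4 in F major carries Bb (IV). In F minor the chord on that degree is Bbm, so here it functions as iv, borrowed from the parallel minor. Db (Db–F–Ab) is not: scale degree 6 in F major carries Dm (vi). In F minor the chord on that degree is Db, so here it functions as bVI, borrowed from the parallel minor.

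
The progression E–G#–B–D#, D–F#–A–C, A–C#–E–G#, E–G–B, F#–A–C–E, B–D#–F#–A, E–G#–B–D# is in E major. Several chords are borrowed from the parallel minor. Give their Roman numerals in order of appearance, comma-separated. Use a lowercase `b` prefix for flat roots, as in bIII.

bVII7, i, iiø7

The diatonic triads in E major are E, F#m, G#m, A, B, C#m, D#dim. Of the given chords, E–G#–B–D# = Emaj7, A–C#–E–G# = Amaj7 and B–D#–F#–A = B7 are diatonic. But D–F#–A–C is foreign: the diatonic vii° on degree 7 is D#dim, whereas D7 comes from E minor. It is labeled bVII7. But E–G–B is foreign: the diatonic I on degree 1 is E, whereas Em comes from E minor. It is labeled i. F#–A–C–E is not: scale degree 2 in E major carries F#m (ii). In E minor the chord on that degree is F#m7b5, so here it functions as iiø7, borrowed from the parallel minor.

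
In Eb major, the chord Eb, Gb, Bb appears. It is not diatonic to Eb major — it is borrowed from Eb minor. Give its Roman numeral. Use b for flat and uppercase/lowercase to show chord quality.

Eb is scale degree 1 in Eb major. The diatonic chord on degree 1 would be Eb (I), but Eb–Gb–Bb is the minor chord from Eb minor. As a borrowed chord it is labeled i.

i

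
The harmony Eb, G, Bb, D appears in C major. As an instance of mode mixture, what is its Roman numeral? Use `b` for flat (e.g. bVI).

bIIImaj7

The root Eb is the lowered 3rd scale degree — diatonically C major has E there. Eb–G–Bb–D is a major-seventh chord — the form found in C minor, not the diatonic iii (Em). Borrowed into C major it is written bIIImaj7.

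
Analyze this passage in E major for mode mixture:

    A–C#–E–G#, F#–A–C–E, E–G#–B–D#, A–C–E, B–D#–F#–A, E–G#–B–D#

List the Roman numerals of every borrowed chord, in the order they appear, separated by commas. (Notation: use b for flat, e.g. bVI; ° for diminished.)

iiø7, iv

The diatonic triads in E major are E, F#m, G#m, A, B, C#m, D#dim. Of the given chords, A–C#–E–G# = Amaj7, E–G#–B–D# = Emaj7 and B–D#–F#–A = B7 are diatonic. But F#–A–C–E is foreign: the diatonic ii on degree 2 is F#m, whereas F#m7b5 comes from E minor. It is labeled iiø7. A–C–E is not: scale degree 4 in E major carries A (IV). In E minor the chord on that degree is Am, so here it functions as iv, borrowed from the parallel minor.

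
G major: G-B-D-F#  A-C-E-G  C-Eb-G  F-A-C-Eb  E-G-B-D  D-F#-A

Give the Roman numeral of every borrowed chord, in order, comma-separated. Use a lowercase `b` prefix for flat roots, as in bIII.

iv, bVII7

G major has the diatonic set G, Am, Bm, C, D, Em, F#dim. G–B–D–F# = Gmaj7, A–C–E–G = Am7, E–G–B–D = Em7 and D–F#–A = D are all diatonic. C–Eb–G is not: scale degree 4 in G major carries C (IV). In G minor the chord on that degree is Cm, so here it functions as iv, borrowed from the parallel minor. F–A–C–Eb is not: scale degree 7 in G major carries F#dim (vii°). In G minor the chord on that degree is F7, so here it functions as bVII7, borrowed from the parallel minor.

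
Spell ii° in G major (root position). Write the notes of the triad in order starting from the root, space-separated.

A C Eb

ii° is built on scale degree 2, which is A in both G major and its parallel. Building the diminished chord from the parallel minor on A: A–C–Eb.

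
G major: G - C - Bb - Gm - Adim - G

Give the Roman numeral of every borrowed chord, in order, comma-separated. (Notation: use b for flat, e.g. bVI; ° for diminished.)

bIII, i, ii°

G major has the diatonic set G, Am, Bm, C, D, Em, F#dim. G and C both belong to that set. Bb (Bb–D–F) doesn't fit — on degree 3 G major would have Bm (iii). Bb is the degree-3 chord of G minor, so it is the borrowed bIII. Gm (G–Bb–D) doesn't fit — on degree 1 G major would have G (I). Gm is the degree-1 chord of G minor, so it is the borrowed i. But Adim (A–C–Eb) is foreign: the diatonic ii on degree 2 is Am, whereas Adim comes from G minor. It is labeled ii°.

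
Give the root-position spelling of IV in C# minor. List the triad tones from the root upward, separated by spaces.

F# A# C#

IV is built on scale degree 4, which is F# in both C# minor and its parallel. In C# major the chord on F# is F#–A#–C#.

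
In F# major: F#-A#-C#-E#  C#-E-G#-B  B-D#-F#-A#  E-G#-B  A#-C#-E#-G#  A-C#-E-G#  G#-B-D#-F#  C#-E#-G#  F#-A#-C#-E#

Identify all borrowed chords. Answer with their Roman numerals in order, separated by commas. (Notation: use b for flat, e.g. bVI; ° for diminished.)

F# major has the diatonic set F#, G#m, A#m, B, C#, D#m, E#dim. F#–A#–C#–E# = F#maj7, B–D#–F#–A# = Bmaj7, A#–C#–E#–G# = A#m7, G#–B–D#–F# = G#m7 and C#–E#–G# = C# are all diatonic. C#–E–G#–B doesn't fit — on degree 5 F# major would have C# (V). C#m7 is the degree-5 chord of F# minor, so it is the borrowed v7. But E–G#–B is foreign: the diatonic vii° on degree 7 is E#dim, whereas E comes from F# minor. It is labeled bVII. A–C#–E–G# doesn't fit — on degree 3 F# major would have A#m (iii). Amaj7 is the degree-3 chord of F# minor, so it is the borrowed bIIImaj7.

v7, bVII, bIIImaj7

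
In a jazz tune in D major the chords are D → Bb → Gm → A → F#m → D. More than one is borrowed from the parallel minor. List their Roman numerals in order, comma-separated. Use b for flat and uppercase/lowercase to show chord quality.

bVI, iv

D major has the diatonic set D, Em, F#m, G, A, Bm, C#dim. D, A and F#m are all diatonic. Bb (Bb–D–F) is not: scale degree 6 in D major carries Bm (vi). In D minor the chord on that degree is Bb, so here it functions as bVI, borrowed from the parallel minor. Gm (G–Bb–D) doesn't fit — on degree 4 D major would have G (IV). Gm is the degree-4 chord of D minor, so it is the borrowed iv.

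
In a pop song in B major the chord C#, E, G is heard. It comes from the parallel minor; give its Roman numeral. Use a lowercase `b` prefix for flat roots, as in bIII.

ii°

C# is scale degree 2 in B major. C#–E–G is a diminished chord — the form found in B minor, not the diatonic ii (C#m). Borrowed into B major it is written ii°.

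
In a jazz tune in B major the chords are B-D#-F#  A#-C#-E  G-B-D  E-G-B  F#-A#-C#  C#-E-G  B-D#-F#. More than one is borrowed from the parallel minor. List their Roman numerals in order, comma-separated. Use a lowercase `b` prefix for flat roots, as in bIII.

In B major the diatonic chords are B, C#m, D#m, E, F#, G#m, A#dim. Of the given chords, B–D#–F# = B, A#–C#–E = A#dim and F#–A#–C# = F# are diatonic. But G–B–D is foreign: the diatonic vi on degree 6 is G#m, whereas G comes from B minor. It is labeled bVI. E–G–B doesn't fit — on degree 4 B major would have E (IV). Em is the degree-4 chord of B minor, so it is the borrowed iv. But C#–E–G is foreign: the diatonic ii on degree 2 is C#m, whereas C#dim comes from B minor. It is labeled ii°.

bVI, iv, ii°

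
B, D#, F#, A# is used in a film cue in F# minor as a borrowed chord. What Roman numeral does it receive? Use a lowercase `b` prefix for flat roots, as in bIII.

B is scale degree 4 in F# minor. Diatonically F# minor has Bm (iv) on that degree; B–D#–F#–A# is instead the major-seventh chord native to F# major, so it takes the label IVmaj7.

IVmaj7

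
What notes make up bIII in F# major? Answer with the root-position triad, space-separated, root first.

A C# E

The root of bIII is the lowered 3rd degree: A# becomes A. Stacking thirds in F# minor on A gives A–C#–E.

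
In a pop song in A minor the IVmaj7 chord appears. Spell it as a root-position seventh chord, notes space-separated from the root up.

D F# A C#

IVmaj7 is built on scale degree 4, which is D in both A minor and its parallel. Stacking thirds in A major on D gives D–F#–A–C#.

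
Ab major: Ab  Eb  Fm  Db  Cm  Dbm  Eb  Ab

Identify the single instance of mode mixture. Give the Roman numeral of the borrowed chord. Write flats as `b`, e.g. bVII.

In Ab major the diatonic chords are Ab, Bbm, Cm, Db, Eb, Fm, Gdim. Ab, Eb, Fm, Db and Cm all belong to that set. Dbm (Db–Fb–Ab) doesn't fit — on degree 4 Ab major would have Db (IV). Dbm is the degree-4 chord of Ab minor, so it is the borrowed iv.

iv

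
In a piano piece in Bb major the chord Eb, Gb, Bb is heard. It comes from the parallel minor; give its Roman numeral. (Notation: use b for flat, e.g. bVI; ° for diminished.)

iv

The root Eb is the diatonic 4th degree of Bb major; the borrowing shows in the chord quality. The diatonic chord on degree 4 would be Eb (IV), but Eb–Gb–Bb is the minor chord from Bb minor. As a borrowed chord it is labeled iv.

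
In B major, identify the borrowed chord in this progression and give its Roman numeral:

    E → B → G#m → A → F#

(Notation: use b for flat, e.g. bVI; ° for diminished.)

In B major the diatonic chords are B, C#m, D#m, E, F#, G#m, A#dim. E, B, G#m and F# all belong to that set. But A (A–C#–E) is foreign: the diatonic vii° on degree 7 is A#dim, whereas A comes from B minor. It is labeled bVII.

bVII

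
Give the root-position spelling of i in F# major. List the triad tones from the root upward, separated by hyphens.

F#-A-C#

i is built on scale degree 1, which is F# in both F# major and its parallel. In F# minor the chord on F# is F#–A–C#.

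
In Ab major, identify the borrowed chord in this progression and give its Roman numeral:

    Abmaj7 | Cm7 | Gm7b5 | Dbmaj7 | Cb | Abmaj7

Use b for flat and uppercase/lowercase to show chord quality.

bIII

In Ab major the diatonic chords are Ab, Bbm, Cm, Db, Eb, Fm, Gdim. Abmaj7, Cm7, Gm7b5 and Dbmaj7 are all diatonic. But Cb (Cb–Eb–Gb) is foreign: the diatonic iii on degree 3 is Cm, whereas Cb comes from Ab minor. It is labeled bIII.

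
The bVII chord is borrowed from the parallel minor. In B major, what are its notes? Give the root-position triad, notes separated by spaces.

A C# E

The root of bVII is the lowered 7th degree: A# becomes A. Stacking thirds in B minor on A gives A–C#–E.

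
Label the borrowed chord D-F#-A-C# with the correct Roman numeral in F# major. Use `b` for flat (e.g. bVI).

In F# major scale degree 6 is D#; D is its lowered form, from F# minor. Diatonically F# major has D#m (vi) on that degree; D–F#–A–C# is instead the major-seventh chord native to F# minor, so it takes the label bVImaj7.

bVImaj7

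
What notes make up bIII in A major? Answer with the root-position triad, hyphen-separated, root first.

bIII is built on the lowered scale degree 3. In A major degree 3 is C#; lowered it becomes C. Building the major chord from the parallel minor on C: C–E–G.

C-E-G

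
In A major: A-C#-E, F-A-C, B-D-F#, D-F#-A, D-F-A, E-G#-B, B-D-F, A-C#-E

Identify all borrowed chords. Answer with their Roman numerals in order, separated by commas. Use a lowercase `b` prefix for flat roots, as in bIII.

bVI, iv, ii°

In A major the diatonic chords are A, Bm, C#m, D, E, F#m, G#dim. Of the given chords, A–C#–E = A, B–D–F# = Bm, D–F#–A = D and E–G#–B = E are diatonic. F–A–C doesn't fit — on degree 6 A major would have F#m (vi). F is the degree-6 chord of A minor, so it is the borrowed bVI. D–F–A is not: scale degree 4 in A major carries D (IV). In A minor the chord on that degree is Dm, so here it functions as iv, borrowed from the parallel minor. B–D–F doesn't fit — on degree 2 A major would have Bm (ii). Bdim is the degree-2 chord of A minor, so it is the borrowed ii°.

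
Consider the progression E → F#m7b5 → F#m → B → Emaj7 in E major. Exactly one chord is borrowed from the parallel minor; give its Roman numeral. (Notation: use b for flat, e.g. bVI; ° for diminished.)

The diatonic triads in E major are E, F#m, G#m, A, B, C#m, D#dim. Of the given chords, E, F#m, B and Emaj7 are diatonic. F#m7b5 (F#–A–C–E) doesn't fit — on degree 2 E major would have F#m (ii). F#m7b5 is the degree-2 chord of E minor, so it is the borrowed iiø7.

iiø7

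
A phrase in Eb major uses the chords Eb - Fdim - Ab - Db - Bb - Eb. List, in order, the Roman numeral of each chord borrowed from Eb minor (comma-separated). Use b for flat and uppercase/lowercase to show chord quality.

The diatonic triads in Eb major are Eb, Fm, Gm, Ab, Bb, Cm, Ddim. Eb, Ab and Bb all belong to that set. But Fdim (F–Ab–Cb) is foreign: the diatonic ii on degree 2 is Fm, whereas Fdim comes from Eb minor. It is labeled ii°. Db (Db–F–Ab) doesn't fit — on degree 7 Eb major would have Ddim (vii°). Db is the degree-7 chord of Eb minor, so it is the borrowed bVII.

ii°, bVII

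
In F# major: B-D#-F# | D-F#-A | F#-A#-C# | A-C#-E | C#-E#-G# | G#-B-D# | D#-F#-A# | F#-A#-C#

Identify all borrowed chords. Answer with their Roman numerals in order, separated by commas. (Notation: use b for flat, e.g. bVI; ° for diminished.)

bVI, bIII

In F# major the diatonic chords are F#, G#m, A#m, B, C#, D#m, E#dim. B–D#–F# = B, F#–A#–C# = F#, C#–E#–G# = C#, G#–B–D# = G#m and D#–F#–A# = D#m all belong to that set. D–F#–A doesn't fit — on degree 6 F# major would have D#m (vi). D is the degree-6 chord of F# minor, so it is the borrowed bVI. But A–C#–E is foreign: the diatonic iii on degree 3 is A#m, whereas A comes from F# minor. It is labeled bIII.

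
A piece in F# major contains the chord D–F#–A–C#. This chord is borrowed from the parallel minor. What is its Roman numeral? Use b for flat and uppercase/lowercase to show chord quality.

bVImaj7

D is the lowered form of scale degree 6 in F# major (the diatonic degree 6 is D#). D–F#–A–C# is a major-seventh chord — the form found in F# minor, not the diatonic vi (D#m). Borrowed into F# major it is written bVImaj7.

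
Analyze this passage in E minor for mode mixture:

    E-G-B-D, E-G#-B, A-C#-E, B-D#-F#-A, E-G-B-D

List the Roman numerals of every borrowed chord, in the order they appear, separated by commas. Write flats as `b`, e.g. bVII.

I, IV

In E minor (with V from harmonic minor) the diatonic chords are Em, F#dim, G, Am, B, C, D. E–G–B–D = Em7 and B–D#–F#–A = B7 both belong to that set. E–G#–B is not: scale degree 1 in E minor carries Em (i). In E major the chord on that degree is E, so here it functions as I, borrowed from the parallel major. But A–C#–E is foreign: the diatonic iv on degree 4 is Am, whereas A comes from E major. It is labeled IV.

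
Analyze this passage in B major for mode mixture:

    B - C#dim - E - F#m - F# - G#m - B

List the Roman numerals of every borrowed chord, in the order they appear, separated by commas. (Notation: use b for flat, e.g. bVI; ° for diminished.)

ii°, v

B major has the diatonic set B, C#m, D#m, E, F#, G#m, A#dim. B, E, F# and G#m are all diatonic. C#dim (C#–E–G) doesn't fit — on degree 2 B major would have C#m (ii). C#dim is the degree-2 chord of B minor, so it is the borrowed ii°. F#m (F#–A–C#) doesn't fit — on degree 5 B major would have F# (V). F#m is the degree-5 chord of B minor, so it is the borrowed v.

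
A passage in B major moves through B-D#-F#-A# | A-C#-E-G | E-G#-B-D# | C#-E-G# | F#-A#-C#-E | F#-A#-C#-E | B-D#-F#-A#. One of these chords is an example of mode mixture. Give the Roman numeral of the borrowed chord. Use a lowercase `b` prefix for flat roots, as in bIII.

The diatonic triads in B major are B, C#m, D#m, E, F#, G#m, A#dim. Of the given chords, B–D#–F#–A# = Bmaj7, E–G#–B–D# = Emaj7, C#–E–G# = C#m and F#–A#–C#–E = F#7 are diatonic. A–C#–E–G doesn't fit — on degree 7 B major would have A#dim (vii°). A7 is the degree-7 chord of B minor, so it is the borrowed bVII7.

bVII7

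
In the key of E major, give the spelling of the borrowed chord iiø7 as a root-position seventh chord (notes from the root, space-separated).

F# A C E

The root, F#, is scale degree 2 — the same note in E major and E minor; only the chord quality changes. Stacking thirds in E minor on F# gives F#–A–C–E.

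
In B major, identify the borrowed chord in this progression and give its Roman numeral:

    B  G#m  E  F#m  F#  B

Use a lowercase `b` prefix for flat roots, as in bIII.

v

In B major the diatonic chords are B, C#m, D#m, E, F#, G#m, A#dim. B, G#m, E and F# all belong to that set. But F#m (F#–A–C#) is foreign: the diatonic V on degree 5 is F#, whereas F#m comes from B minor. It is labeled v.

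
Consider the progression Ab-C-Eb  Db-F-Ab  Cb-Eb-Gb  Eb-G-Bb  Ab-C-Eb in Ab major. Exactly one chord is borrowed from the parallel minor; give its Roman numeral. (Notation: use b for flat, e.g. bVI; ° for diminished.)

bIII

In Ab major the diatonic chords are Ab, Bbm, Cm, Db, Eb, Fm, Gdim. Of the given chords, Ab–C–Eb = Ab, Db–F–Ab = Db and Eb–G–Bb = Eb are diatonic. Cb–Eb–Gb is not: scale degree 3 in Ab major carries Cm (iii). In Ab minor the chord on that degree is Cb, so here it functions as bIII, borrowed from the parallel minor.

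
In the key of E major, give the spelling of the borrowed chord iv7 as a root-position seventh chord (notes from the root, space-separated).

The root, A, is scale degree 4 — the same note in E major and E minor; only the chord quality changes. Stacking thirds in E minor on A gives A–C–E–G.

A C E G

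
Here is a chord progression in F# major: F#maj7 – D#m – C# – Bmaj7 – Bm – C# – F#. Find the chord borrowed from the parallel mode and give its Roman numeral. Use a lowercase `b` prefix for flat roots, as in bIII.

iv

In F# major the diatonic chords are F#, G#m, A#m, B, C#, D#m, E#dim. F#maj7, D#m, C#, Bmaj7 and F# all belong to that set. Bm (B–D–F#) is not: scale degree 4 in F# major carries B (IV). In F# minor the chord on that degree is Bm, so here it functions as iv, borrowed from the parallel minor.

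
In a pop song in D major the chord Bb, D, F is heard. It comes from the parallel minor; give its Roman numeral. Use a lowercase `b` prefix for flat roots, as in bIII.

In D major scale degree 6 is B; Bb is its lowered form, from D minor. Bb–D–F is a major chord — the form found in D minor, not the diatonic vi (Bm). Borrowed into D major it is written bVI.

bVI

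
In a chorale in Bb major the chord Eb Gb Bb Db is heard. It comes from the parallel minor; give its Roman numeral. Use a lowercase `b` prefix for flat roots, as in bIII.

Eb is scale degree 4 in Bb major. Eb–Gb–Bb–Db is a minor-seventh chord — the form found in Bb minor, not the diatonic IV (Eb). Borrowed into Bb major it is written iv7.

iv7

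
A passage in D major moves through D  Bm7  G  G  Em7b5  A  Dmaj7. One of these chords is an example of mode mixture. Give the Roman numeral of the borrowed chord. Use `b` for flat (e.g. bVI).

iiø7

The diatonic triads in D major are D, Em, F#m, G, A, Bm, C#dim. D, Bm7, G, A and Dmaj7 all belong to that set. Em7b5 (E–G–Bb–D) is not: scale degree 2 in D major carries Em (ii). In D minor the chord on that degree is Em7b5, so here it functions as iiø7, borrowed from the parallel minor.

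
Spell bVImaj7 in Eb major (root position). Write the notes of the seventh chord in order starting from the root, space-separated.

Cb Eb Gb Bb

Scale degree 6 in Eb major is C. bVImaj7 uses the lowered form, Cb, taken from Eb minor. Stacking thirds in Eb minor on Cb gives Cb–Eb–Gb–Bb.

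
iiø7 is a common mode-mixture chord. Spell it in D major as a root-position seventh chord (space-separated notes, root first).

E G Bb D

The root, E, is scale degree 2 — the same note in D major and D minor; only the chord quality changes. Stacking thirds in D minor on E gives E–G–Bb–D.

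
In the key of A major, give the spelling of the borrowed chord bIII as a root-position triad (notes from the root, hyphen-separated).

The root of bIII is the lowered 3rd degree: C# becomes C. In A minor the chord on C is C–E–G.

C-E-G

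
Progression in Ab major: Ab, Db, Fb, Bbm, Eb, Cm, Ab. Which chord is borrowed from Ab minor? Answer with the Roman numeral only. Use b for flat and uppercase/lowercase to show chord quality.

bVI

Ab major has the diatonic set Ab, Bbm, Cm, Db, Eb, Fm, Gdim. Ab, Db, Bbm, Eb and Cm are all diatonic. But Fb (Fb–Ab–Cb) is foreign: the diatonic vi on degree 6 is Fm, whereas Fb comes from Ab minor. It is labeled bVI.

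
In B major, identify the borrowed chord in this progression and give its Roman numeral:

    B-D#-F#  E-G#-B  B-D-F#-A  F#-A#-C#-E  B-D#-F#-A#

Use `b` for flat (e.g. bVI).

In B major the diatonic chords are B, C#m, D#m, E, F#, G#m, A#dim. B–D#–F# = B, E–G#–B = E, F#–A#–C#–E = F#7 and B–D#–F#–A# = Bmaj7 are all diatonic. B–D–F#–A is not: scale degree 1 in B major carries B (I). In B minor the chord on that degree is Bm7, so here it functions as i7, borrowed from the parallel minor.

i7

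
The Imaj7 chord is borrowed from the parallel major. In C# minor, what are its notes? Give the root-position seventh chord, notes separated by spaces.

The root, C#, is scale degree 1 — the same note in C# minor and C# major; only the chord quality changes. In C# major the chord on C# is C#–E#–G#–B#.

C# E# G# B#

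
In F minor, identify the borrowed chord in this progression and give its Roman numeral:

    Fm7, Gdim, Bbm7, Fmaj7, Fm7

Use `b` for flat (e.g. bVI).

Imaj7

F minor has the diatonic set Fm, Gdim, Ab, Bbm, C, Db, Eb (with V from harmonic minor). Of the given chords, Fm7, Gdim and Bbm7 are diatonic. But Fmaj7 (F–A–C–E) is foreign: the diatonic i on degree 1 is Fm, whereas Fmaj7 comes from F major. It is labeled Imaj7.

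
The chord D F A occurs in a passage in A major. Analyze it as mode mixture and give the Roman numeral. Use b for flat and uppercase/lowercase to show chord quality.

iv

The root D is the diatonic 4th degree of A major; the borrowing shows in the chord quality. The diatonic chord on degree 4 would be D (IV), but D–F–A is the minor chord from A minor. As a borrowed chord it is labeled iv.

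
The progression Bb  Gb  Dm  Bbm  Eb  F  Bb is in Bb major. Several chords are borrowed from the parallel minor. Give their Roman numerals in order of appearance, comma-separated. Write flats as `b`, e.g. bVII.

Bb major has the diatonic set Bb, Cm, Dm, Eb, F, Gm, Adim. Bb, Dm, Eb and F are all diatonic. Gb (Gb–Bb–Db) is not: scale degree 6 in Bb major carries Gm (vi). In Bb minor the chord on that degree is Gb, so here it functions as bVI, borrowed from the parallel minor. But Bbm (Bb–Db–F) is foreign: the diatonic I on degree 1 is Bb, whereas Bbm comes from Bb minor. It is labeled i.

bVI, i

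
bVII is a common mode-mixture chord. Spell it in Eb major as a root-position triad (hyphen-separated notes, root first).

bVII is built on the lowered scale degree 7. In Eb major degree 7 is D; lowered it becomes Db. In Eb minor the chord on Db is Db–F–Ab.

Db-F-Ab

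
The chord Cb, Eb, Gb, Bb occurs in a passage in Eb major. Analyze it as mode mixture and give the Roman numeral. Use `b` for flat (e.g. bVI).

bVImaj7

Cb is the lowered form of scale degree 6 in Eb major (the diatonic degree 6 is C). Cb–Eb–Gb–Bb is a major-seventh chord — the form found in Eb minor, not the diatonic vi (Cm). Borrowed into Eb major it is written bVImaj7.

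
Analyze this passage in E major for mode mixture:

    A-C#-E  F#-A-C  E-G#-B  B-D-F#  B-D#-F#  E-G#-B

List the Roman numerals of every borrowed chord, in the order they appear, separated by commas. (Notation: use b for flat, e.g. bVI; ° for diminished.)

The diatonic triads in E major are E, F#m, G#m, A, B, C#m, D#dim. A–C#–E = A, E–G#–B = E and B–D#–F# = B are all diatonic. F#–A–C doesn't fit — on degree 2 E major would have F#m (ii). F#dim is the degree-2 chord of E minor, so it is the borrowed ii°. B–D–F# is not: scale degree 5 in E major carries B (V). In E minor the chord on that degree is Bm, so here it functions as v, borrowed from the parallel minor.

ii°, v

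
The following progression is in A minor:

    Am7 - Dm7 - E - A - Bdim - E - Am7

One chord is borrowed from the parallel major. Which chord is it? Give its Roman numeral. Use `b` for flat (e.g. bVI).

I

A minor has the diatonic set Am, Bdim, C, Dm, E, F, G (with V from harmonic minor). Of the given chords, Am7, Dm7, E and Bdim are diatonic. A (A–C#–E) doesn't fit — on degree 1 A minor would have Am (i). A is the degree-1 chord of A major, so it is the borrowed I.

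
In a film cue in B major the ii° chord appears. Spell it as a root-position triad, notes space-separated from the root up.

ii° is built on scale degree 2, which is C# in both B major and its parallel. In B minor the chord on C# is C#–E–G.

C# E G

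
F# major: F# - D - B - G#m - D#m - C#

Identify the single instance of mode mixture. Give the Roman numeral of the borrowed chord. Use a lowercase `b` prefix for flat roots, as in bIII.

The diatonic triads in F# major are F#, G#m, A#m, B, C#, D#m, E#dim. F#, B, G#m, D#m and C# all belong to that set. But D (D–F#–A) is foreign: the diatonic vi on degree 6 is D#m, whereas D comes from F# minor. It is labeled bVI.

bVI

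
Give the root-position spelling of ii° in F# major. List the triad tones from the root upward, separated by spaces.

ii° is built on scale degree 2, which is G# in both F# major and its parallel. Stacking thirds in F# minor on G# gives G#–B–D.

G# B D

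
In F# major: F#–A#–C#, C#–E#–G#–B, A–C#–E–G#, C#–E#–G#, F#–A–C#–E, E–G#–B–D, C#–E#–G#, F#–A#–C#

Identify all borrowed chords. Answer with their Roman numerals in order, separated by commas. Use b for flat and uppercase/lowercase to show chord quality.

bIIImaj7, i7, bVII7

The diatonic triads in F# major are F#, G#m, A#m, B, C#, D#m, E#dim. Of the given chords, F#–A#–C# = F#, C#–E#–G#–B = C#7 and C#–E#–G# = C# are diatonic. A–C#–E–G# doesn't fit — on degree 3 F# major would have A#m (iii). Amaj7 is the degree-3 chord of F# minor, so it is the borrowed bIIImaj7. But F#–A–C#–E is foreign: the diatonic I on degree 1 is F#, whereas F#m7 comes from F# minor. It is labeled i7. E–G#–B–D doesn't fit — on degree 7 F# major would have E#dim (vii°). E7 is the degree-7 chord of F# minor, so it is the borrowed bVII7.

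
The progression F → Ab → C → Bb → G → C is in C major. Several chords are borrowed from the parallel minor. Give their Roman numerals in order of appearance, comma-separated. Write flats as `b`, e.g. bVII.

In C major the diatonic chords are C, Dm, Em, F, G, Am, Bdim. F, C and G are all diatonic. But Ab (Ab–C–Eb) is foreign: the diatonic vi on degree 6 is Am, whereas Ab comes from C minor. It is labeled bVI. But Bb (Bb–D–F) is foreign: the diatonic vii° on degree 7 is Bdim, whereas Bb comes from C minor. It is labeled bVII.

bVI, bVII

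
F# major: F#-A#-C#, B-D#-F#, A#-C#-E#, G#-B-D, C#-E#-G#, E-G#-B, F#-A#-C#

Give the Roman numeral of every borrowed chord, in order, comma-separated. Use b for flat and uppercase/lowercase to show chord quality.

F# major has the diatonic set F#, G#m, A#m, B, C#, D#m, E#dim. F#–A#–C# = F#, B–D#–F# = B, A#–C#–E# = A#m and C#–E#–G# = C# all belong to that set. G#–B–D is not: scale degree 2 in F# major carries G#m (ii). In F# minor the chord on that degree is G#dim, so here it functions as ii°, borrowed from the parallel minor. But E–G#–B is foreign: the diatonic vii° on degree 7 is E#dim, whereas E comes from F# minor. It is labeled bVII.

ii°, bVII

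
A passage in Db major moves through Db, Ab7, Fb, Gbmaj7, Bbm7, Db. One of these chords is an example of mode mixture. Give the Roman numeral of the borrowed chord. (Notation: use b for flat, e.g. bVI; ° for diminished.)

Db major has the diatonic set Db, Ebm, Fm, Gb, Ab, Bbm, Cdim. Of the given chords, Db, Ab7, Gbmaj7 and Bbm7 are diatonic. Fb (Fb–Ab–Cb) doesn't fit — on degree 3 Db major would have Fm (iii). Fb is the degree-3 chord of Db minor, so it is the borrowed bIII.

bIII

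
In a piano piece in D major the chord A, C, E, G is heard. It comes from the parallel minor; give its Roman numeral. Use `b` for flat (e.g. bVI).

v7

A is scale degree 5 in D major. A–C–E–G is a minor-seventh chord — the form found in D minor, not the diatonic V (A). Borrowed into D major it is written v7.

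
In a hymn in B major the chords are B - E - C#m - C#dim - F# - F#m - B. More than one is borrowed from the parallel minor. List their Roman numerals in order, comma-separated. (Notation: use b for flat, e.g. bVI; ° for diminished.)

In B major the diatonic chords are B, C#m, D#m, E, F#, G#m, A#dim. B, E, C#m and F# are all diatonic. C#dim (C#–E–G) doesn't fit — on degree 2 B major would have C#m (ii). C#dim is the degree-2 chord of B minor, so it is the borrowed ii°. F#m (F#–A–C#) doesn't fit — on degree 5 B major would have F# (V). F#m is the degree-5 chord of B minor, so it is the borrowed v.

ii°, v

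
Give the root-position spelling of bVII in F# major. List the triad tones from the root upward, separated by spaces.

E G# B

The root of bVII is the lowered 7th degree: E# becomes E. Building the major chord from the parallel minor on E: E–G#–B.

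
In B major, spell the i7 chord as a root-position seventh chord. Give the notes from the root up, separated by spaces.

i7 is built on scale degree 1, which is B in both B major and its parallel. In B minor the chord on B is B–D–F#–A.

B D F# A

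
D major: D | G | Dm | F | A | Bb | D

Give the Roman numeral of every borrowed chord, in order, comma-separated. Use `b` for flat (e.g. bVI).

i, bIII, bVI

In D major the diatonic chords are D, Em, F#m, G, A, Bm, C#dim. Of the given chords, D, G and A are diatonic. Dm (D–F–A) is not: scale degree 1 in D major carries D (I). In D minor the chord on that degree is Dm, so here it functions as i, borrowed from the parallel minor. F (F–A–C) is not: scale degree 3 in D major carries F#m (iii). In D minor the chord on that degree is F, so here it functions as bIII, borrowed from the parallel minor. Bb (Bb–D–F) is not: scale degree 6 in D major carries Bm (vi). In D minor the chord on that degree is Bb, so here it functions as bVI, borrowed from the parallel minor.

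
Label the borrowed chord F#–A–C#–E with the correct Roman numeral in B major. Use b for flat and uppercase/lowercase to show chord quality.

v7

F# is scale degree 5 in B major. F#–A–C#–E is a minor-seventh chord — the form found in B minor, not the diatonic V (F#). Borrowed into B major it is written v7.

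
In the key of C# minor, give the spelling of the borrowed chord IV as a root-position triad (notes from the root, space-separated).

F# A# C#

IV is built on scale degree 4, which is F# in both C# minor and its parallel. Building the major chord from the parallel major on F#: F#–A#–C#.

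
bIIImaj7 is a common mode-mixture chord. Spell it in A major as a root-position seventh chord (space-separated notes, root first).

C E G B

bIIImaj7 is built on the lowered scale degree 3. In A major degree 3 is C#; lowered it becomes C. Stacking thirds in A minor on C gives C–E–G–B.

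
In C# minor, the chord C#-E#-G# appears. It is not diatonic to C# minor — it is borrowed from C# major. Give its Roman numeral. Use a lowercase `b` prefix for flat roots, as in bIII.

I

C# is scale degree 1 in C# minor. The diatonic chord on degree 1 would be C#m (i), but C#–E#–G# is the major chord from C# major. As a borrowed chord it is labeled I.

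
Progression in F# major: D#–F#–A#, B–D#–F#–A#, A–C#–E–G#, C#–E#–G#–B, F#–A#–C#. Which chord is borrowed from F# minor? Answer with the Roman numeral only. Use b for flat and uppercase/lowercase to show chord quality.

bIIImaj7

In F# major the diatonic chords are F#, G#m, A#m, B, C#, D#m, E#dim. D#–F#–A# = D#m, B–D#–F#–A# = Bmaj7, C#–E#–G#–B = C#7 and F#–A#–C# = F# are all diatonic. A–C#–E–G# is not: scale degree 3 in F# major carries A#m (iii). In F# minor the chord on that degree is Amaj7, so here it functions as bIIImaj7, borrowed from the parallel minor.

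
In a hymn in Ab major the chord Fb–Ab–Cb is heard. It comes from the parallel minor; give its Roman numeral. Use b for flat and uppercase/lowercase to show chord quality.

In Ab major scale degree 6 is F; Fb is its lowered form, from Ab minor. Diatonically Ab major has Fm (vi) on that degree; Fb–Ab–Cb is instead the major chord native to Ab minor, so it takes the label bVI.

bVI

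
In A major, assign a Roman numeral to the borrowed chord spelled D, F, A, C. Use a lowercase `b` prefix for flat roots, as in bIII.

D is scale degree 4 in A major. D–F–A–C is a minor-seventh chord — the form found in A minor, not the diatonic IV (D). Borrowed into A major it is written iv7.

iv7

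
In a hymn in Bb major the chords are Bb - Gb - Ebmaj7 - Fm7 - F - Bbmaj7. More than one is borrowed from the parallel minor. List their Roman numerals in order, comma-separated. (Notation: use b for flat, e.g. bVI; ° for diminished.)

bVI, v7

The diatonic triads in Bb major are Bb, Cm, Dm, Eb, F, Gm, Adim. Bb, Ebmaj7, F and Bbmaj7 are all diatonic. Gb (Gb–Bb–Db) doesn't fit — on degree 6 Bb major would have Gm (vi). Gb is the degree-6 chord of Bb minor, so it is the borrowed bVI. But Fm7 (F–Ab–C–Eb) is foreign: the diatonic V on degree 5 is F, whereas Fm7 comes from Bb minor. It is labeled v7.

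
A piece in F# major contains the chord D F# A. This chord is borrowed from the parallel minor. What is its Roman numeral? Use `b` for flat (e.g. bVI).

D is the lowered form of scale degree 6 in F# major (the diatonic degree 6 is D#). Diatonically F# major has D#m (vi) on that degree; D–F#–A is instead the major chord native to F# minor, so it takes the label bVI.

bVI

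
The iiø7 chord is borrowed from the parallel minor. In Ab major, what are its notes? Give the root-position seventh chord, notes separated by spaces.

iiø7 is built on scale degree 2, which is Bb in both Ab major and its parallel. In Ab minor the chord on Bb is Bb–Db–Fb–Ab.

Bb Db Fb Ab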